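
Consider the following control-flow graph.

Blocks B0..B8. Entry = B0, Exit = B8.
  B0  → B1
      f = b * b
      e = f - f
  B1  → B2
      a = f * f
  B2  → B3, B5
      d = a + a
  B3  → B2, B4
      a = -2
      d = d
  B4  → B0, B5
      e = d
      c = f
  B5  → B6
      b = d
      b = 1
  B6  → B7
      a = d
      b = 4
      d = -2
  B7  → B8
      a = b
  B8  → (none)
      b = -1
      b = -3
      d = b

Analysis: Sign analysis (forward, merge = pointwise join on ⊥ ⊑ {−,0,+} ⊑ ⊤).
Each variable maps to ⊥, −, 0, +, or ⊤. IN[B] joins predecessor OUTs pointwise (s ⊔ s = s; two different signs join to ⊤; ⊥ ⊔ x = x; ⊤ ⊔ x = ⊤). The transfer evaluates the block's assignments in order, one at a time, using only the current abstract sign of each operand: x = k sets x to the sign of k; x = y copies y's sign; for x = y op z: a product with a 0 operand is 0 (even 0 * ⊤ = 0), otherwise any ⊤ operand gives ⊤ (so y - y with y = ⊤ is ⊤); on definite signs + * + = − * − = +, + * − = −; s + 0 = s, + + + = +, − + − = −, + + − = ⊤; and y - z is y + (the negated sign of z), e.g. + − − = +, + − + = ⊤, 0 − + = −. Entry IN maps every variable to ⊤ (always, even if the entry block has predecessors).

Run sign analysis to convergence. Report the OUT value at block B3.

Converged values:
  B0: | IN=(all ⊤) | OUT=(all ⊤)
  B1: | IN=(all ⊤) | OUT=(all ⊤)
  B2: | IN=(all ⊤) | OUT=(all ⊤)
  B3: | IN=(all ⊤) | OUT={a:-; rest ⊤}
  B4: | IN={a:-; rest ⊤} | OUT={a:-; rest ⊤}
  B5: | IN=(all ⊤) | OUT={b:+; rest ⊤}
  B6: | IN={b:+; rest ⊤} | OUT={b:+, d:-; rest ⊤}
  B7: | IN={b:+, d:-; rest ⊤} | OUT={a:+, b:+, d:-; rest ⊤}
  B8: | IN={a:+, b:+, d:-; rest ⊤} | OUT={a:+, b:-, d:-; rest ⊤}

Merge at B3: IN[B3] = OUT[B2] = {a: ⊤, b: ⊤, c: ⊤, d: ⊤, e: ⊤, f: ⊤}
Applying B3's transfer function to that IN value gives OUT[B3] (row B3 above).

Answer: {a: -, b: ⊤, c: ⊤, d: ⊤, e: ⊤, f: ⊤}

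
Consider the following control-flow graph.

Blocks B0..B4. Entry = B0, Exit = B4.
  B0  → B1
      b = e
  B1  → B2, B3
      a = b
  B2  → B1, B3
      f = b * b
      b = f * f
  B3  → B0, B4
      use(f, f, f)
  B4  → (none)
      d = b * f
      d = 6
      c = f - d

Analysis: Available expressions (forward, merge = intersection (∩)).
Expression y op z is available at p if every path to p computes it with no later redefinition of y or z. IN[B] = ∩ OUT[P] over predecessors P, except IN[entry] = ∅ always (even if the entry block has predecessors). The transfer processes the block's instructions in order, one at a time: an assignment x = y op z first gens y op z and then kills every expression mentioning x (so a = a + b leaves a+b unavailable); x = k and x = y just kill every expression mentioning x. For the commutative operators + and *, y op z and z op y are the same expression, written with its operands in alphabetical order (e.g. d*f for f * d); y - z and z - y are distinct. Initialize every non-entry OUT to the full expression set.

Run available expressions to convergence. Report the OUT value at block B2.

Answer: {f*f}

Derivation:
Per-block solution:
  B0: | IN={} | OUT={}
  B1: | IN={} | OUT={}
  B2: | IN={} | OUT={f*f}
  B3: | IN={} | OUT={}
  B4: | IN={} | OUT={b*f, f-d}

Merge at B2: IN[B2] = OUT[B1] = {}
Applying B2's transfer function to that IN value gives OUT[B2] (row B2 above).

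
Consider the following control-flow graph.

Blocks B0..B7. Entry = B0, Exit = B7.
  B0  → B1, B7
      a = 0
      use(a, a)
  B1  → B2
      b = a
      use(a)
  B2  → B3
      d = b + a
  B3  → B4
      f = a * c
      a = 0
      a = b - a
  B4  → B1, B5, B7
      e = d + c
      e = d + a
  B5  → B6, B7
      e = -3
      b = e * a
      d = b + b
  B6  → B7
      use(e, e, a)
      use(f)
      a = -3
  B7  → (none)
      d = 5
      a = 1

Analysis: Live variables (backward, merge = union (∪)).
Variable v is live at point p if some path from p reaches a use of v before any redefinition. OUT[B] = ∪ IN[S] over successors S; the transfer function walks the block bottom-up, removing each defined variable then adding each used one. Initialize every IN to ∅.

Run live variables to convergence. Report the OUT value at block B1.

Fixpoint table:
  B0:   IN={c}   OUT={a, c}
  B1:   IN={a, c}   OUT={a, b, c}
  B2:   IN={a, b, c}   OUT={a, b, c, d}
  B3:   IN={a, b, c, d}   OUT={a, c, d, f}
  B4:   IN={a, c, d, f}   OUT={a, c, f}
  B5:   IN={a, f}   OUT={a, e, f}
  B6:   IN={a, e, f}   OUT={}
  B7:   IN={}   OUT={}

Merge at B1: OUT[B1] = IN[B2] = {a, b, c}

Answer: {a, b, c}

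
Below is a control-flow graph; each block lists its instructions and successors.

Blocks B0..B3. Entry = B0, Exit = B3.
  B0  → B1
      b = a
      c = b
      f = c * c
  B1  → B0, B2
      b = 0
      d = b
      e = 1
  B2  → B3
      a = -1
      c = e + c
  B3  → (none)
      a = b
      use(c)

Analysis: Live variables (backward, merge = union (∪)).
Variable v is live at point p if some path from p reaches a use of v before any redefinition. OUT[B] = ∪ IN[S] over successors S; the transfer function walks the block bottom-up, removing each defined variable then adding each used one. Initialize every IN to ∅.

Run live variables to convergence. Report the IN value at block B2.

Fixpoint table:
  B0:   IN={a}   OUT={a, c}
  B1:   IN={a, c}   OUT={a, b, c, e}
  B2:   IN={b, c, e}   OUT={b, c}
  B3:   IN={b, c}   OUT={}

Merge at B2: OUT[B2] = IN[B3] = {b, c}
Applying B2's transfer function to that OUT value gives IN[B2] (row B2 above).

Answer: {b, c, e}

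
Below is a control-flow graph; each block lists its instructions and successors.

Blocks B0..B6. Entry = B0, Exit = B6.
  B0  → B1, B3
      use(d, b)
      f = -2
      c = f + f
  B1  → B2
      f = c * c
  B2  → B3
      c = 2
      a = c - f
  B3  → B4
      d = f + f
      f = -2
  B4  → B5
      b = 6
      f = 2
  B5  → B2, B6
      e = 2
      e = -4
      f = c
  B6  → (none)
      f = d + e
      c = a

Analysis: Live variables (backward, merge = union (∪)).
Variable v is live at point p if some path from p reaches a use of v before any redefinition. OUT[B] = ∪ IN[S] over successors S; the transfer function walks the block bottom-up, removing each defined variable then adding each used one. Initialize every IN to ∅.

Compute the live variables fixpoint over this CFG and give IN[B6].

Converged values:
  B0: | IN={a, b, d} | OUT={a, c, f}
  B1: | IN={c} | OUT={f}
  B2: | IN={f} | OUT={a, c, f}
  B3: | IN={a, c, f} | OUT={a, c, d}
  B4: | IN={a, c, d} | OUT={a, c, d}
  B5: | IN={a, c, d} | OUT={a, d, e, f}
  B6: | IN={a, d, e} | OUT={}

B6 is the boundary node: OUT[B6] = {}
Applying B6's transfer function to that OUT value gives IN[B6] (row B6 above).

Answer: {a, d, e}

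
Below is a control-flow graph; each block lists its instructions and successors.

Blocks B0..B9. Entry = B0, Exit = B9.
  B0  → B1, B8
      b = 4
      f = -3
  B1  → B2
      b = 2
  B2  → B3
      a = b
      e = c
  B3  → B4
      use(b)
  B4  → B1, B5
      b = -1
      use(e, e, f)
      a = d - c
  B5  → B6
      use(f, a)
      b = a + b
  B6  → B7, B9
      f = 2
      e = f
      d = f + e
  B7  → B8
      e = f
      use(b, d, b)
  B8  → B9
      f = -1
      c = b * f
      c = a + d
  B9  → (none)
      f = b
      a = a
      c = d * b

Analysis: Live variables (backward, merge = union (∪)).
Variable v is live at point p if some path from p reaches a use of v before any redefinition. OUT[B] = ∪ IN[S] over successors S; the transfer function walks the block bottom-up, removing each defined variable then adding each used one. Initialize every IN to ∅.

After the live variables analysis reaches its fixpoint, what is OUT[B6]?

Answer: {a, b, d, f}

Derivation:
Converged values:
  B0:  IN={a, c, d}  OUT={a, b, c, d, f}
  B1:  IN={c, d, f}  OUT={b, c, d, f}
  B2:  IN={b, c, d, f}  OUT={b, c, d, e, f}
  B3:  IN={b, c, d, e, f}  OUT={c, d, e, f}
  B4:  IN={c, d, e, f}  OUT={a, b, c, d, f}
  B5:  IN={a, b, f}  OUT={a, b}
  B6:  IN={a, b}  OUT={a, b, d, f}
  B7:  IN={a, b, d, f}  OUT={a, b, d}
  B8:  IN={a, b, d}  OUT={a, b, d}
  B9:  IN={a, b, d}  OUT={}

Merge at B6: OUT[B6] = IN[B7] ⊔ IN[B9] = {a, b, d, f}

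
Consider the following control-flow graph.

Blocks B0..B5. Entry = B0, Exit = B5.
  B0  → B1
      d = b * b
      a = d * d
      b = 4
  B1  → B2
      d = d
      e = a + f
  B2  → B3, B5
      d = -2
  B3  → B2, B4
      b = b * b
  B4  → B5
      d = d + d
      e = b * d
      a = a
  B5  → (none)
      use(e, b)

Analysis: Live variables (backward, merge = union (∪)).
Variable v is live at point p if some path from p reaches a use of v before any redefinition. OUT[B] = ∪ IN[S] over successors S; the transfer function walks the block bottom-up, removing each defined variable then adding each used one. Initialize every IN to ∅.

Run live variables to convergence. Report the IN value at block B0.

Converged values:
  B0: | IN={b, f} | OUT={a, b, d, f}
  B1: | IN={a, b, d, f} | OUT={a, b, e}
  B2: | IN={a, b, e} | OUT={a, b, d, e}
  B3: | IN={a, b, d, e} | OUT={a, b, d, e}
  B4: | IN={a, b, d} | OUT={b, e}
  B5: | IN={b, e} | OUT={}

Merge at B0: OUT[B0] = IN[B1] = {a, b, d, f}
Applying B0's transfer function to that OUT value gives IN[B0] (row B0 above).

Answer: {b, f}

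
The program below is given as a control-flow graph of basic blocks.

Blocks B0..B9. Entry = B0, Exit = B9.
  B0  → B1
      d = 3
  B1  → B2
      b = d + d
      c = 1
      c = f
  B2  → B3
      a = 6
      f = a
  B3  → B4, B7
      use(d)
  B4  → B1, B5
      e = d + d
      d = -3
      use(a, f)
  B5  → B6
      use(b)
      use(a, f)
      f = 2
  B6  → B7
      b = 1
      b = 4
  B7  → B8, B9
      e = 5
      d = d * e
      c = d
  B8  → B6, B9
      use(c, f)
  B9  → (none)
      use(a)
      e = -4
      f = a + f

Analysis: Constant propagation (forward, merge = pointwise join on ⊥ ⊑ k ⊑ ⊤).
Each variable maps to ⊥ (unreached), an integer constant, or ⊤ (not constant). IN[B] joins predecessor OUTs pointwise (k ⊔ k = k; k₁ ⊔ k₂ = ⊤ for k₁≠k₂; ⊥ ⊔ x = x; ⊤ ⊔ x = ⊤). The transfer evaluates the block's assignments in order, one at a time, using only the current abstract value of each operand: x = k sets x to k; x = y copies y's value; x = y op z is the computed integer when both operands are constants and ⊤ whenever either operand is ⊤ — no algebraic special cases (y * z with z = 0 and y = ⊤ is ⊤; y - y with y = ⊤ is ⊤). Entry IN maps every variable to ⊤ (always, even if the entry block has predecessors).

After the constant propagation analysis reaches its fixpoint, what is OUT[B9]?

Answer: {a: 6, b: ⊤, c: ⊤, d: ⊤, e: -4, f: ⊤}

Trace:
Per-block solution:
  B0:  IN=(all ⊤)  OUT={d:3; rest ⊤}
  B1:  IN=(all ⊤)  OUT=(all ⊤)
  B2:  IN=(all ⊤)  OUT={a:6, f:6; rest ⊤}
  B3:  IN={a:6, f:6; rest ⊤}  OUT={a:6, f:6; rest ⊤}
  B4:  IN={a:6, f:6; rest ⊤}  OUT={a:6, d:-3, f:6; rest ⊤}
  B5:  IN={a:6, d:-3, f:6; rest ⊤}  OUT={a:6, d:-3, f:2; rest ⊤}
  B6:  IN={a:6; rest ⊤}  OUT={a:6, b:4; rest ⊤}
  B7:  IN={a:6; rest ⊤}  OUT={a:6, e:5; rest ⊤}
  B8:  IN={a:6, e:5; rest ⊤}  OUT={a:6, e:5; rest ⊤}
  B9:  IN={a:6, e:5; rest ⊤}  OUT={a:6, e:-4; rest ⊤}

Merge at B9: IN[B9] = OUT[B7] ⊔ OUT[B8] = {a: 6, b: ⊤, c: ⊤, d: ⊤, e: 5, f: ⊤}
Applying B9's transfer function to that IN value gives OUT[B9] (row B9 above).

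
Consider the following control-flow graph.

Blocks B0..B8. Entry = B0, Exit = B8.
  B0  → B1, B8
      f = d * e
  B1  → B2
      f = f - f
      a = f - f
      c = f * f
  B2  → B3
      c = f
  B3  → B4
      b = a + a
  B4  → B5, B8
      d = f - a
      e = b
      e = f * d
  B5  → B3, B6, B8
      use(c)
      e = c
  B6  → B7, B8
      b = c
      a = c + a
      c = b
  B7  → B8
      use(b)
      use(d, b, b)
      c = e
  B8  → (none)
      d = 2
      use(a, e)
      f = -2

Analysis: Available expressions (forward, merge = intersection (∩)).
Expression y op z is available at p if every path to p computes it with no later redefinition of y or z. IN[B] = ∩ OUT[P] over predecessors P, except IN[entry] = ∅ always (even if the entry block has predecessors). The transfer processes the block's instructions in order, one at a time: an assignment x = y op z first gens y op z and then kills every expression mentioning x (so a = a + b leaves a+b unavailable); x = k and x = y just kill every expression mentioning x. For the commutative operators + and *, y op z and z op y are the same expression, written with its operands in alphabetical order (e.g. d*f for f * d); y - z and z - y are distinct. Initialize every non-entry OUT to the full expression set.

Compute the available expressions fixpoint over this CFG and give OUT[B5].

Answer: {a+a, d*f, f*f, f-a, f-f}

Derivation:
Fixpoint table:
  B0:   IN={}   OUT={d*e}
  B1:   IN={d*e}   OUT={d*e, f*f, f-f}
  B2:   IN={d*e, f*f, f-f}   OUT={d*e, f*f, f-f}
  B3:   IN={f*f, f-f}   OUT={a+a, f*f, f-f}
  B4:   IN={a+a, f*f, f-f}   OUT={a+a, d*f, f*f, f-a, f-f}
  B5:   IN={a+a, d*f, f*f, f-a, f-f}   OUT={a+a, d*f, f*f, f-a, f-f}
  B6:   IN={a+a, d*f, f*f, f-a, f-f}   OUT={d*f, f*f, f-f}
  B7:   IN={d*f, f*f, f-f}   OUT={d*f, f*f, f-f}
  B8:   IN={}   OUT={}

Merge at B5: IN[B5] = OUT[B4] = {a+a, d*f, f*f, f-a, f-f}
Applying B5's transfer function to that IN value gives OUT[B5] (row B5 above).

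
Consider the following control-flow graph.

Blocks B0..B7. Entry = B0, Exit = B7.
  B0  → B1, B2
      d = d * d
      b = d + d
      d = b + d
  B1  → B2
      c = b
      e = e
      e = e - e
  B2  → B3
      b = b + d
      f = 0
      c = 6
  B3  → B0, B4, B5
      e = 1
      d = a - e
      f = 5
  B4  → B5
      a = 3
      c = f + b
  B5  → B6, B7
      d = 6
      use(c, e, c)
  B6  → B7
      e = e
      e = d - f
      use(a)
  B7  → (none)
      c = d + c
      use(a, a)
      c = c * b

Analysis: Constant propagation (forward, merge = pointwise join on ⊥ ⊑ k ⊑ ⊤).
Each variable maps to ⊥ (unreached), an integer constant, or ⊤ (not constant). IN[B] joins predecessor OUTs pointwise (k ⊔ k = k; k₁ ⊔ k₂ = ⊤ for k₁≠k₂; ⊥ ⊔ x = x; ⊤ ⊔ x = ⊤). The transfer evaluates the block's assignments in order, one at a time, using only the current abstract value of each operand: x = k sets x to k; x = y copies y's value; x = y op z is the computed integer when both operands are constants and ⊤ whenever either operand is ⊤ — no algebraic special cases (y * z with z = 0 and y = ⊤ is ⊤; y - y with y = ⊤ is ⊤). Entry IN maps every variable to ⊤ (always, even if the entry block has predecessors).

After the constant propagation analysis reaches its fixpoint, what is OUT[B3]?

Answer: {a: ⊤, b: ⊤, c: 6, d: ⊤, e: 1, f: 5}

Derivation:
Fixpoint table:
  B0:   IN=(all ⊤)   OUT=(all ⊤)
  B1:   IN=(all ⊤)   OUT=(all ⊤)
  B2:   IN=(all ⊤)   OUT={c:6, f:0; rest ⊤}
  B3:   IN={c:6, f:0; rest ⊤}   OUT={c:6, e:1, f:5; rest ⊤}
  B4:   IN={c:6, e:1, f:5; rest ⊤}   OUT={a:3, e:1, f:5; rest ⊤}
  B5:   IN={e:1, f:5; rest ⊤}   OUT={d:6, e:1, f:5; rest ⊤}
  B6:   IN={d:6, e:1, f:5; rest ⊤}   OUT={d:6, e:1, f:5; rest ⊤}
  B7:   IN={d:6, e:1, f:5; rest ⊤}   OUT={d:6, e:1, f:5; rest ⊤}

Merge at B3: IN[B3] = OUT[B2] = {a: ⊤, b: ⊤, c: 6, d: ⊤, e: ⊤, f: 0}
Applying B3's transfer function to that IN value gives OUT[B3] (row B3 above).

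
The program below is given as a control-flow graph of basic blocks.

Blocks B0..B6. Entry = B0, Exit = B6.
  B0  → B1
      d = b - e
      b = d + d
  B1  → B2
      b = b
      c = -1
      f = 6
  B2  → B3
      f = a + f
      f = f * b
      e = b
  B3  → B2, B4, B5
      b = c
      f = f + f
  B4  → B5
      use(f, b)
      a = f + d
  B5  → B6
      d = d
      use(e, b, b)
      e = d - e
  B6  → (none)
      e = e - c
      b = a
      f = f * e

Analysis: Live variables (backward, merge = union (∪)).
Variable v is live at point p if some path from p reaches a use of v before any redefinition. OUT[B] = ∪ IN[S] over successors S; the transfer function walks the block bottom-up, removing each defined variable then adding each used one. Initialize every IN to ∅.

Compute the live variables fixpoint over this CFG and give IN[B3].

Answer: {a, c, d, e, f}

Working:
Per-block solution:
  B0:  IN={a, b, e}  OUT={a, b, d}
  B1:  IN={a, b, d}  OUT={a, b, c, d, f}
  B2:  IN={a, b, c, d, f}  OUT={a, c, d, e, f}
  B3:  IN={a, c, d, e, f}  OUT={a, b, c, d, e, f}
  B4:  IN={b, c, d, e, f}  OUT={a, b, c, d, e, f}
  B5:  IN={a, b, c, d, e, f}  OUT={a, c, e, f}
  B6:  IN={a, c, e, f}  OUT={}

Merge at B3: OUT[B3] = IN[B2] ⊔ IN[B4] ⊔ IN[B5] = {a, b, c, d, e, f}
Applying B3's transfer function to that OUT value gives IN[B3] (row B3 above).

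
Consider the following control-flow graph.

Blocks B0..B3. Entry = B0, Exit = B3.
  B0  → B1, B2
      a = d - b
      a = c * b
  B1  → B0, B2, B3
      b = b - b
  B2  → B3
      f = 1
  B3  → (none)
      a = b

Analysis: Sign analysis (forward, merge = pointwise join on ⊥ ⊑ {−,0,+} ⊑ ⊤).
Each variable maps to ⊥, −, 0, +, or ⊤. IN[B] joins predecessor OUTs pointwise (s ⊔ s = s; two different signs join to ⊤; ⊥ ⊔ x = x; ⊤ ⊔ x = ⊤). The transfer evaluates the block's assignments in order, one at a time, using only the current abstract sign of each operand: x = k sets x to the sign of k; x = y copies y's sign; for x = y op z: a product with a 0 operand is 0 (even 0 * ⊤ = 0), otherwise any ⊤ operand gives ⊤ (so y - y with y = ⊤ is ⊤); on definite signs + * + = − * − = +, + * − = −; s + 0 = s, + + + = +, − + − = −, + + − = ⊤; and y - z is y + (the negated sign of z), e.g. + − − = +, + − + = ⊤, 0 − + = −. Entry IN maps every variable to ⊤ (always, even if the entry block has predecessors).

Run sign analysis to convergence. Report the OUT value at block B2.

Fixpoint table:
  B0:   IN=(all ⊤)   OUT=(all ⊤)
  B1:   IN=(all ⊤)   OUT=(all ⊤)
  B2:   IN=(all ⊤)   OUT={f:+; rest ⊤}
  B3:   IN=(all ⊤)   OUT=(all ⊤)

Merge at B2: IN[B2] = OUT[B0] ⊔ OUT[B1] = {a: ⊤, b: ⊤, c: ⊤, d: ⊤, e: ⊤, f: ⊤}
Applying B2's transfer function to that IN value gives OUT[B2] (row B2 above).

Answer: {a: ⊤, b: ⊤, c: ⊤, d: ⊤, e: ⊤, f: +}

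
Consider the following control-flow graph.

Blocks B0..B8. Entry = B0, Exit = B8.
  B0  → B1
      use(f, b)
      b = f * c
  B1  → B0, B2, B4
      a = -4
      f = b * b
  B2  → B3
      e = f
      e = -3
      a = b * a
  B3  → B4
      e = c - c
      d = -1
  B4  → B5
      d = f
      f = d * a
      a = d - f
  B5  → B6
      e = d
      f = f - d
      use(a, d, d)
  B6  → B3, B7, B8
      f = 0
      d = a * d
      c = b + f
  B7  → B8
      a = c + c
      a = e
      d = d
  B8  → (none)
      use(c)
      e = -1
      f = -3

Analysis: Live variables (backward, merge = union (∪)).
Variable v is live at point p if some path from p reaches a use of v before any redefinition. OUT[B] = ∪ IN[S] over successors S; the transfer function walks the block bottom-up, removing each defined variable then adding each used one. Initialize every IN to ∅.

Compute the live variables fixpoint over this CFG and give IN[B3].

Answer: {a, b, c, f}

Trace:
Converged values:
  B0:   IN={b, c, f}   OUT={b, c}
  B1:   IN={b, c}   OUT={a, b, c, f}
  B2:   IN={a, b, c, f}   OUT={a, b, c, f}
  B3:   IN={a, b, c, f}   OUT={a, b, f}
  B4:   IN={a, b, f}   OUT={a, b, d, f}
  B5:   IN={a, b, d, f}   OUT={a, b, d, e}
  B6:   IN={a, b, d, e}   OUT={a, b, c, d, e, f}
  B7:   IN={c, d, e}   OUT={c}
  B8:   IN={c}   OUT={}

Merge at B3: OUT[B3] = IN[B4] = {a, b, f}
Applying B3's transfer function to that OUT value gives IN[B3] (row B3 above).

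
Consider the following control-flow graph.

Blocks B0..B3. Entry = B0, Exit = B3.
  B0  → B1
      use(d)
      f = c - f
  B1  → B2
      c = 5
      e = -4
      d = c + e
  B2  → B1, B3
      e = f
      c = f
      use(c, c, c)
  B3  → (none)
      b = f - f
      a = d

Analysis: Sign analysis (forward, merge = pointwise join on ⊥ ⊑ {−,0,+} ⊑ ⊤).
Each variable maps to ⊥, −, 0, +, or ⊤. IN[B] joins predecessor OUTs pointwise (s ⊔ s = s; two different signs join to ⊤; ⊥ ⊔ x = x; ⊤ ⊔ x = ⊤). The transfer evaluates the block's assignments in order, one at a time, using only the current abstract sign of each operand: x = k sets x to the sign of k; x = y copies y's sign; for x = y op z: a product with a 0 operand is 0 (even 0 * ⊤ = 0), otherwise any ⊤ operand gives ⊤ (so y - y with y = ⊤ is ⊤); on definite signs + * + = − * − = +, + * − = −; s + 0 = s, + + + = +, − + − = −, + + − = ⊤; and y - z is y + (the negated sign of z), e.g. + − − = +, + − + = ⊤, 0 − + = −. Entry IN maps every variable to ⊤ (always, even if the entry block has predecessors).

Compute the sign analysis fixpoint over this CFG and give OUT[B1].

Answer: {a: ⊤, b: ⊤, c: +, d: ⊤, e: -, f: ⊤}

Trace:
Converged values:
  B0: | IN=(all ⊤) | OUT=(all ⊤)
  B1: | IN=(all ⊤) | OUT={c:+, e:-; rest ⊤}
  B2: | IN={c:+, e:-; rest ⊤} | OUT=(all ⊤)
  B3: | IN=(all ⊤) | OUT=(all ⊤)

Merge at B1: IN[B1] = OUT[B0] ⊔ OUT[B2] = {a: ⊤, b: ⊤, c: ⊤, d: ⊤, e: ⊤, f: ⊤}
Applying B1's transfer function to that IN value gives OUT[B1] (row B1 above).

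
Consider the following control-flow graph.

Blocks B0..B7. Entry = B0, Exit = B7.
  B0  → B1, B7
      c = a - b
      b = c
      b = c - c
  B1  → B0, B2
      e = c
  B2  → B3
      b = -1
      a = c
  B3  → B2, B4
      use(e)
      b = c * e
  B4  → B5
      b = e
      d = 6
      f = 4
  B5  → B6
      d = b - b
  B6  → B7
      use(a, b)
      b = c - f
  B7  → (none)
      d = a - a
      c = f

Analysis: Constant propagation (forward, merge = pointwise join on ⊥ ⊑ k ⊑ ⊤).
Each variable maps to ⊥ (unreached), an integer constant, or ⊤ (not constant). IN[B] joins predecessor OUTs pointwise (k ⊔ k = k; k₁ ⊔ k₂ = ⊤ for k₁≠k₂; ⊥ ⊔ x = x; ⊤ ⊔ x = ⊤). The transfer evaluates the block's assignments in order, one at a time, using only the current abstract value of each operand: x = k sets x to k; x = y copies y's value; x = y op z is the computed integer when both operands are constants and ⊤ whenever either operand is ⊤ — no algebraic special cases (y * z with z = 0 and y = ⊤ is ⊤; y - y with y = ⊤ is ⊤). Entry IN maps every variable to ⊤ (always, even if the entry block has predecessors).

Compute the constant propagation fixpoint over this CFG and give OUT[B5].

Fixpoint table:
  B0: | IN=(all ⊤) | OUT=(all ⊤)
  B1: | IN=(all ⊤) | OUT=(all ⊤)
  B2: | IN=(all ⊤) | OUT={b:-1; rest ⊤}
  B3: | IN={b:-1; rest ⊤} | OUT=(all ⊤)
  B4: | IN=(all ⊤) | OUT={d:6, f:4; rest ⊤}
  B5: | IN={d:6, f:4; rest ⊤} | OUT={f:4; rest ⊤}
  B6: | IN={f:4; rest ⊤} | OUT={f:4; rest ⊤}
  B7: | IN=(all ⊤) | OUT=(all ⊤)

Merge at B5: IN[B5] = OUT[B4] = {a: ⊤, b: ⊤, c: ⊤, d: 6, e: ⊤, f: 4}
Applying B5's transfer function to that IN value gives OUT[B5] (row B5 above).

Answer: {a: ⊤, b: ⊤, c: ⊤, d: ⊤, e: ⊤, f: 4}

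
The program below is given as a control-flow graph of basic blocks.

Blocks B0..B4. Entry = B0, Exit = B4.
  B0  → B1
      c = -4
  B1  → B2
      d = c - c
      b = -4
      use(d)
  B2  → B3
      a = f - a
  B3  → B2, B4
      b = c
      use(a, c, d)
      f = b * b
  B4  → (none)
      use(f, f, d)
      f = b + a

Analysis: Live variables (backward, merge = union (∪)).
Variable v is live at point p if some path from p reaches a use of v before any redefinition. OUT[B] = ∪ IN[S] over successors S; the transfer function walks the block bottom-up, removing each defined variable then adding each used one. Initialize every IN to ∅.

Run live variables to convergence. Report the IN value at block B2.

Answer: {a, c, d, f}

Derivation:
Per-block solution:
  B0:  IN={a, f}  OUT={a, c, f}
  B1:  IN={a, c, f}  OUT={a, c, d, f}
  B2:  IN={a, c, d, f}  OUT={a, c, d}
  B3:  IN={a, c, d}  OUT={a, b, c, d, f}
  B4:  IN={a, b, d, f}  OUT={}

Merge at B2: OUT[B2] = IN[B3] = {a, c, d}
Applying B2's transfer function to that OUT value gives IN[B2] (row B2 above).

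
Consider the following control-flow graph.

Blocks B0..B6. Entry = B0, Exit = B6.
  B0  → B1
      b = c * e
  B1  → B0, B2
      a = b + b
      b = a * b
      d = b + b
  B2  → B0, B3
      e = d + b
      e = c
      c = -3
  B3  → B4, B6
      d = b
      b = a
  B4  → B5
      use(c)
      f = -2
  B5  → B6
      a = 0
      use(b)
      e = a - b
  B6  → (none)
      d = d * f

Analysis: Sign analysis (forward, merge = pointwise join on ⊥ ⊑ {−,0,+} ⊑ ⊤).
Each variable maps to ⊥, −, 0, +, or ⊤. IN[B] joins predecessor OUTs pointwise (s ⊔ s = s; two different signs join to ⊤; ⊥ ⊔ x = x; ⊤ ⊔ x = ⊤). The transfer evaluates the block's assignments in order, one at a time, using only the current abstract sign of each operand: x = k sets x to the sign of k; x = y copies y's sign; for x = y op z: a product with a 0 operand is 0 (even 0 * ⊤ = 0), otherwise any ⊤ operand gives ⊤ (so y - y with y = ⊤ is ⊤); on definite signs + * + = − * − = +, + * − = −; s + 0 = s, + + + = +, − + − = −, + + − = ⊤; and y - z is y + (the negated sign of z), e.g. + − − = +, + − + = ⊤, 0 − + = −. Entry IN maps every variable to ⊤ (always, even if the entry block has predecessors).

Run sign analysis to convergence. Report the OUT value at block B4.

Answer: {a: ⊤, b: ⊤, c: -, d: ⊤, e: ⊤, f: -}

Working:
Per-block solution:
  B0: | IN=(all ⊤) | OUT=(all ⊤)
  B1: | IN=(all ⊤) | OUT=(all ⊤)
  B2: | IN=(all ⊤) | OUT={c:-; rest ⊤}
  B3: | IN={c:-; rest ⊤} | OUT={c:-; rest ⊤}
  B4: | IN={c:-; rest ⊤} | OUT={c:-, f:-; rest ⊤}
  B5: | IN={c:-, f:-; rest ⊤} | OUT={a:0, c:-, f:-; rest ⊤}
  B6: | IN={c:-; rest ⊤} | OUT={c:-; rest ⊤}

Merge at B4: IN[B4] = OUT[B3] = {a: ⊤, b: ⊤, c: -, d: ⊤, e: ⊤, f: ⊤}
Applying B4's transfer function to that IN value gives OUT[B4] (row B4 above).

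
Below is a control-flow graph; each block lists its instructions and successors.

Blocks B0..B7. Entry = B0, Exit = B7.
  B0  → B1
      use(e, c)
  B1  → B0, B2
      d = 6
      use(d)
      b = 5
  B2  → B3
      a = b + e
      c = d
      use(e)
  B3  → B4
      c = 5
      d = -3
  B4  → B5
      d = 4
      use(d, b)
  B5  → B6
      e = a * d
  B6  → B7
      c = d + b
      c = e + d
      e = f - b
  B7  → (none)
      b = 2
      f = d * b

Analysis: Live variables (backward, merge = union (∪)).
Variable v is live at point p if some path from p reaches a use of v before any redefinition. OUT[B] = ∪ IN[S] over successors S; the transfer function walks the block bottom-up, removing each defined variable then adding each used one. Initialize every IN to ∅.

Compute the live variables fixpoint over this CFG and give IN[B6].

Fixpoint table:
  B0:   IN={c, e, f}   OUT={c, e, f}
  B1:   IN={c, e, f}   OUT={b, c, d, e, f}
  B2:   IN={b, d, e, f}   OUT={a, b, f}
  B3:   IN={a, b, f}   OUT={a, b, f}
  B4:   IN={a, b, f}   OUT={a, b, d, f}
  B5:   IN={a, b, d, f}   OUT={b, d, e, f}
  B6:   IN={b, d, e, f}   OUT={d}
  B7:   IN={d}   OUT={}

Merge at B6: OUT[B6] = IN[B7] = {d}
Applying B6's transfer function to that OUT value gives IN[B6] (row B6 above).

Answer: {b, d, e, f}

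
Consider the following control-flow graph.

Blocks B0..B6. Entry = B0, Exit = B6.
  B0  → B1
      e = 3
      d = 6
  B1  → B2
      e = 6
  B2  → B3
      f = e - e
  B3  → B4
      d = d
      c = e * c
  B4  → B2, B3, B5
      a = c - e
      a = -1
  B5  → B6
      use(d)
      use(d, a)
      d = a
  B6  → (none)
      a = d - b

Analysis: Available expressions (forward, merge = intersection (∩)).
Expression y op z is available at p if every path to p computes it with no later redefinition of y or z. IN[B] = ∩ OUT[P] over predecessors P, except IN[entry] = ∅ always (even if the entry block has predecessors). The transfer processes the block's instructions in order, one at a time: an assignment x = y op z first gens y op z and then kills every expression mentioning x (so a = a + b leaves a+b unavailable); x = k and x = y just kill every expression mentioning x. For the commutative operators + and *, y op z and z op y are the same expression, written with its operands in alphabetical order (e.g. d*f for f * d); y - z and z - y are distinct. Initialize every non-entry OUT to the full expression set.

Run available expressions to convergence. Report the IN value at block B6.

Answer: {c-e, e-e}

Trace:
Fixpoint table:
  B0:   IN={}   OUT={}
  B1:   IN={}   OUT={}
  B2:   IN={}   OUT={e-e}
  B3:   IN={e-e}   OUT={e-e}
  B4:   IN={e-e}   OUT={c-e, e-e}
  B5:   IN={c-e, e-e}   OUT={c-e, e-e}
  B6:   IN={c-e, e-e}   OUT={c-e, d-b, e-e}

Merge at B6: IN[B6] = OUT[B5] = {c-e, e-e}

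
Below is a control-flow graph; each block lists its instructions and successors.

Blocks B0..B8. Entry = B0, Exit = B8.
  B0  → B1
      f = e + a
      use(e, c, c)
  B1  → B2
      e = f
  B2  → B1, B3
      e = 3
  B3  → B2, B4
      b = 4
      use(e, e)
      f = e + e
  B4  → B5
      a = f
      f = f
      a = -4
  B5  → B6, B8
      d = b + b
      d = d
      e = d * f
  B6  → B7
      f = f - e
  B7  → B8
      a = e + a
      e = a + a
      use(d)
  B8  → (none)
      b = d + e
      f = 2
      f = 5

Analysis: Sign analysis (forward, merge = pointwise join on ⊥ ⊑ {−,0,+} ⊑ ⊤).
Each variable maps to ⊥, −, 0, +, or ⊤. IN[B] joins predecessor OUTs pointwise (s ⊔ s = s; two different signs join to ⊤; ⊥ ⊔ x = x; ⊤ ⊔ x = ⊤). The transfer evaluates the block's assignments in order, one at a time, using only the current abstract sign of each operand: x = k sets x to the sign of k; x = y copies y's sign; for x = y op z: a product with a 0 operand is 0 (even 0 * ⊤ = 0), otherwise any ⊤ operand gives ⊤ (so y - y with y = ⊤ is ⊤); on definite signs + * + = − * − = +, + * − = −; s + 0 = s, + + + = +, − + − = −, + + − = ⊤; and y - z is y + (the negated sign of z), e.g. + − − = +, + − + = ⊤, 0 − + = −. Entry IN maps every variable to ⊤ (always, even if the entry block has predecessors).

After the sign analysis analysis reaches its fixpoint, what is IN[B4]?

Fixpoint table:
  B0: | IN=(all ⊤) | OUT=(all ⊤)
  B1: | IN=(all ⊤) | OUT=(all ⊤)
  B2: | IN=(all ⊤) | OUT={e:+; rest ⊤}
  B3: | IN={e:+; rest ⊤} | OUT={b:+, e:+, f:+; rest ⊤}
  B4: | IN={b:+, e:+, f:+; rest ⊤} | OUT={a:-, b:+, e:+, f:+; rest ⊤}
  B5: | IN={a:-, b:+, e:+, f:+; rest ⊤} | OUT={a:-, b:+, d:+, e:+, f:+; rest ⊤}
  B6: | IN={a:-, b:+, d:+, e:+, f:+; rest ⊤} | OUT={a:-, b:+, d:+, e:+; rest ⊤}
  B7: | IN={a:-, b:+, d:+, e:+; rest ⊤} | OUT={b:+, d:+; rest ⊤}
  B8: | IN={b:+, d:+; rest ⊤} | OUT={d:+, f:+; rest ⊤}

Merge at B4: IN[B4] = OUT[B3] = {a: ⊤, b: +, c: ⊤, d: ⊤, e: +, f: +}

Answer: {a: ⊤, b: +, c: ⊤, d: ⊤, e: +, f: +}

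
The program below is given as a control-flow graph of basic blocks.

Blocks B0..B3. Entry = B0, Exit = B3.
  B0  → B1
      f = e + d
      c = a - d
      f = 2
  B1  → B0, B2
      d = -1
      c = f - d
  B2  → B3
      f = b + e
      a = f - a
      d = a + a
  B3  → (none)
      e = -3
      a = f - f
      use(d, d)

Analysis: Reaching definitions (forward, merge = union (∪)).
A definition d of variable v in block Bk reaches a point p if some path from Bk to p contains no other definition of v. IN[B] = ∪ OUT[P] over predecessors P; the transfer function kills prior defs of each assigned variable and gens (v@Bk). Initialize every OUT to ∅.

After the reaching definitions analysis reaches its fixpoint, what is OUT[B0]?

Converged values:
  B0: | IN={c@B1, d@B1, f@B0} | OUT={c@B0, d@B1, f@B0}
  B1: | IN={c@B0, d@B1, f@B0} | OUT={c@B1, d@B1, f@B0}
  B2: | IN={c@B1, d@B1, f@B0} | OUT={a@B2, c@B1, d@B2, f@B2}
  B3: | IN={a@B2, c@B1, d@B2, f@B2} | OUT={a@B3, c@B1, d@B2, e@B3, f@B2}

Merge at B0 (entry node, so the boundary value {} is joined with the incoming edge(s)): IN[B0] = {} ⊔ OUT[B1] = {c@B1, d@B1, f@B0}
Applying B0's transfer function to that IN value gives OUT[B0] (row B0 above).

Answer: {c@B0, d@B1, f@B0}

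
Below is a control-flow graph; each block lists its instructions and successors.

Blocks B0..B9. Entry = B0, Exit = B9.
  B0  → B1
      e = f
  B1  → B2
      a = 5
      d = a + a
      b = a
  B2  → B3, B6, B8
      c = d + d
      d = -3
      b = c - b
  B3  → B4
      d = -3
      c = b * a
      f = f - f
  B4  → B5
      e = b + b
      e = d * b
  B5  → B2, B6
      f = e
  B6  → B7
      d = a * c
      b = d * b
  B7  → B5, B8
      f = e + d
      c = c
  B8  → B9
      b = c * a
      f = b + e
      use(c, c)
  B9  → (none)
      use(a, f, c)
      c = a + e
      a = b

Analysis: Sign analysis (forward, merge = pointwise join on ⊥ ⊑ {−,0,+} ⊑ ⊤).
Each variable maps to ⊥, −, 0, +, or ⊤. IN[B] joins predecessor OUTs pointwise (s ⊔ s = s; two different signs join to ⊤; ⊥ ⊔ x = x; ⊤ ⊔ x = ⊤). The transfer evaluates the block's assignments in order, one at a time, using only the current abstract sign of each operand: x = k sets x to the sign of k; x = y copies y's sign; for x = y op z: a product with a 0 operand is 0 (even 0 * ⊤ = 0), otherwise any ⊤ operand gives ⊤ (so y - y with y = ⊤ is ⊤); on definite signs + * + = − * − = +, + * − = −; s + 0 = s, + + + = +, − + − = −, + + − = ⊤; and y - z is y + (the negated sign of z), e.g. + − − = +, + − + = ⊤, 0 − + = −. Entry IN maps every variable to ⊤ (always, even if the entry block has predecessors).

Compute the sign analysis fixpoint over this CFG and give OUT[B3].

Answer: {a: +, b: ⊤, c: ⊤, d: -, e: ⊤, f: ⊤}

Working:
Converged values:
  B0:  IN=(all ⊤)  OUT=(all ⊤)
  B1:  IN=(all ⊤)  OUT={a:+, b:+, d:+; rest ⊤}
  B2:  IN={a:+; rest ⊤}  OUT={a:+, d:-; rest ⊤}
  B3:  IN={a:+, d:-; rest ⊤}  OUT={a:+, d:-; rest ⊤}
  B4:  IN={a:+, d:-; rest ⊤}  OUT={a:+, d:-; rest ⊤}
  B5:  IN={a:+; rest ⊤}  OUT={a:+; rest ⊤}
  B6:  IN={a:+; rest ⊤}  OUT={a:+; rest ⊤}
  B7:  IN={a:+; rest ⊤}  OUT={a:+; rest ⊤}
  B8:  IN={a:+; rest ⊤}  OUT={a:+; rest ⊤}
  B9:  IN={a:+; rest ⊤}  OUT=(all ⊤)

Merge at B3: IN[B3] = OUT[B2] = {a: +, b: ⊤, c: ⊤, d: -, e: ⊤, f: ⊤}
Applying B3's transfer function to that IN value gives OUT[B3] (row B3 above).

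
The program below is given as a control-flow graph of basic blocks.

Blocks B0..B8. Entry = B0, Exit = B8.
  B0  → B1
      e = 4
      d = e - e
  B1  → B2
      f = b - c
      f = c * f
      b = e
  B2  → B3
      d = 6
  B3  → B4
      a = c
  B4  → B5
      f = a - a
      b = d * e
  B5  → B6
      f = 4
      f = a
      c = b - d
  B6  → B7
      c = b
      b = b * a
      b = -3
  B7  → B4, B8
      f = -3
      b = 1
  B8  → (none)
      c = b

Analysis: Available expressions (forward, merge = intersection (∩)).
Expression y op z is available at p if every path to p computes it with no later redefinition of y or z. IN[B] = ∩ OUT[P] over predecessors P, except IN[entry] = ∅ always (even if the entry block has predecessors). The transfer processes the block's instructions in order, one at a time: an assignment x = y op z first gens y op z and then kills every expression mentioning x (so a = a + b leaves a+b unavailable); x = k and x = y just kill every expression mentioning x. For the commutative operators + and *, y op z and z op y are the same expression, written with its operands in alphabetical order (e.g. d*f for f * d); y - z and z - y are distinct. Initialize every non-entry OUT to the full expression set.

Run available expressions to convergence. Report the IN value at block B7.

Answer: {a-a, d*e, e-e}

Working:
Fixpoint table:
  B0:  IN={}  OUT={e-e}
  B1:  IN={e-e}  OUT={e-e}
  B2:  IN={e-e}  OUT={e-e}
  B3:  IN={e-e}  OUT={e-e}
  B4:  IN={e-e}  OUT={a-a, d*e, e-e}
  B5:  IN={a-a, d*e, e-e}  OUT={a-a, b-d, d*e, e-e}
  B6:  IN={a-a, b-d, d*e, e-e}  OUT={a-a, d*e, e-e}
  B7:  IN={a-a, d*e, e-e}  OUT={a-a, d*e, e-e}
  B8:  IN={a-a, d*e, e-e}  OUT={a-a, d*e, e-e}

Merge at B7: IN[B7] = OUT[B6] = {a-a, d*e, e-e}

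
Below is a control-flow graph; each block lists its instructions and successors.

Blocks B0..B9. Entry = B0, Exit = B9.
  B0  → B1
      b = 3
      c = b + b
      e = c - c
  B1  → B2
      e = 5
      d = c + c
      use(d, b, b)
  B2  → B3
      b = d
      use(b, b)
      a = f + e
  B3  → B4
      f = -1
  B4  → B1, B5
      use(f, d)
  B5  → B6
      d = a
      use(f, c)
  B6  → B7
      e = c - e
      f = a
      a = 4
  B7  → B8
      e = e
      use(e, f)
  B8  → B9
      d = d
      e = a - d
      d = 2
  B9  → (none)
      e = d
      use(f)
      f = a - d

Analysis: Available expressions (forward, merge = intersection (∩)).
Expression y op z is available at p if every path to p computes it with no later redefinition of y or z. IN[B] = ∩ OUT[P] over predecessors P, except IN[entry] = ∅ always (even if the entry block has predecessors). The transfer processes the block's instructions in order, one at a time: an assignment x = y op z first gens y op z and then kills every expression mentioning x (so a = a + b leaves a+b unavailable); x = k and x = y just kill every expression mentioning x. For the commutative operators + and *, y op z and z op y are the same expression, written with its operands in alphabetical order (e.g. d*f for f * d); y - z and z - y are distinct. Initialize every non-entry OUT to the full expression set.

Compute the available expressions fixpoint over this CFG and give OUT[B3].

Fixpoint table:
  B0:   IN={}   OUT={b+b, c-c}
  B1:   IN={c-c}   OUT={c+c, c-c}
  B2:   IN={c+c, c-c}   OUT={c+c, c-c, e+f}
  B3:   IN={c+c, c-c, e+f}   OUT={c+c, c-c}
  B4:   IN={c+c, c-c}   OUT={c+c, c-c}
  B5:   IN={c+c, c-c}   OUT={c+c, c-c}
  B6:   IN={c+c, c-c}   OUT={c+c, c-c}
  B7:   IN={c+c, c-c}   OUT={c+c, c-c}
  B8:   IN={c+c, c-c}   OUT={c+c, c-c}
  B9:   IN={c+c, c-c}   OUT={a-d, c+c, c-c}

Merge at B3: IN[B3] = OUT[B2] = {c+c, c-c, e+f}
Applying B3's transfer function to that IN value gives OUT[B3] (row B3 above).

Answer: {c+c, c-c}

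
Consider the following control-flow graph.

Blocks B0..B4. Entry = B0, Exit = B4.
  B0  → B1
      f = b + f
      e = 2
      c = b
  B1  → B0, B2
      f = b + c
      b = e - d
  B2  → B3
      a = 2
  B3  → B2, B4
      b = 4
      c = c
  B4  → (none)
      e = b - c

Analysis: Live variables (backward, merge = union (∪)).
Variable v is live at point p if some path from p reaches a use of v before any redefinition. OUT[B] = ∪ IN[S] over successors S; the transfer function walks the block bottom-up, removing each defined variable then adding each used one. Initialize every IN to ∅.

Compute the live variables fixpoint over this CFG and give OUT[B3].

Per-block solution:
  B0: | IN={b, d, f} | OUT={b, c, d, e}
  B1: | IN={b, c, d, e} | OUT={b, c, d, f}
  B2: | IN={c} | OUT={c}
  B3: | IN={c} | OUT={b, c}
  B4: | IN={b, c} | OUT={}

Merge at B3: OUT[B3] = IN[B2] ⊔ IN[B4] = {b, c}

Answer: {b, c}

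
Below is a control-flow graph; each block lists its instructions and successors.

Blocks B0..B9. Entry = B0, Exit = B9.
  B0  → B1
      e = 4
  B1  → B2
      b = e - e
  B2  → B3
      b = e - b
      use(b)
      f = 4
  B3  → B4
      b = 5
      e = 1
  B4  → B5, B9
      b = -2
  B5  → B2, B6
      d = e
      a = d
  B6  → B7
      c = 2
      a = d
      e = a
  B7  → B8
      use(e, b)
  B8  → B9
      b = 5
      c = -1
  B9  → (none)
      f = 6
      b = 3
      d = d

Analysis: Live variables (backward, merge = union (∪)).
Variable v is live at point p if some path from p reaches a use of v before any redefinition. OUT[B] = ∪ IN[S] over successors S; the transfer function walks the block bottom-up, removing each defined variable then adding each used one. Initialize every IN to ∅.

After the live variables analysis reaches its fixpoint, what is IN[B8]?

Answer: {d}

Trace:
Per-block solution:
  B0:   IN={d}   OUT={d, e}
  B1:   IN={d, e}   OUT={b, d, e}
  B2:   IN={b, d, e}   OUT={d}
  B3:   IN={d}   OUT={d, e}
  B4:   IN={d, e}   OUT={b, d, e}
  B5:   IN={b, e}   OUT={b, d, e}
  B6:   IN={b, d}   OUT={b, d, e}
  B7:   IN={b, d, e}   OUT={d}
  B8:   IN={d}   OUT={d}
  B9:   IN={d}   OUT={}

Merge at B8: OUT[B8] = IN[B9] = {d}
Applying B8's transfer function to that OUT value gives IN[B8] (row B8 above).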